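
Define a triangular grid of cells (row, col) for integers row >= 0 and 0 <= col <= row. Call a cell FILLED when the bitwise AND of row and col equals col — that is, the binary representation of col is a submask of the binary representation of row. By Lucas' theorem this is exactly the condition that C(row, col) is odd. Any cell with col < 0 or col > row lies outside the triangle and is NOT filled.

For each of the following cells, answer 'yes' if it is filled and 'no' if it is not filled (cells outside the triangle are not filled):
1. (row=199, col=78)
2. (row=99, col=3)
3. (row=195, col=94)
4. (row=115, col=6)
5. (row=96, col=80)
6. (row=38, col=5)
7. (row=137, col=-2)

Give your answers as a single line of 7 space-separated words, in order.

Answer: no yes no no no no no

Derivation:
(199,78): row=0b11000111, col=0b1001110, row AND col = 0b1000110 = 70; 70 != 78 -> empty
(99,3): row=0b1100011, col=0b11, row AND col = 0b11 = 3; 3 == 3 -> filled
(195,94): row=0b11000011, col=0b1011110, row AND col = 0b1000010 = 66; 66 != 94 -> empty
(115,6): row=0b1110011, col=0b110, row AND col = 0b10 = 2; 2 != 6 -> empty
(96,80): row=0b1100000, col=0b1010000, row AND col = 0b1000000 = 64; 64 != 80 -> empty
(38,5): row=0b100110, col=0b101, row AND col = 0b100 = 4; 4 != 5 -> empty
(137,-2): col outside [0, 137] -> not filled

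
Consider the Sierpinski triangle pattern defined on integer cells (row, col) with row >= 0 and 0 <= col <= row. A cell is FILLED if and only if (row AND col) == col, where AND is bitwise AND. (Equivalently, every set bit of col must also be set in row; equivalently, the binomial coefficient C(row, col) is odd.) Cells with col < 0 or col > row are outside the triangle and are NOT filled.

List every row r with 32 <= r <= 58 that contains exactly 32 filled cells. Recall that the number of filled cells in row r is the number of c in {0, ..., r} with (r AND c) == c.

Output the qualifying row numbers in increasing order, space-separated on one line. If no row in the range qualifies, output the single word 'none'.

Row r has 2^popcount(r) filled cells, so we need popcount(r) = log2(32) = 5.
Scan r = 32..58 and keep those with exactly 5 one-bits:
r=32=100000 popcount=1 -> skip
r=33=100001 popcount=2 -> skip
r=34=100010 popcount=2 -> skip
r=35=100011 popcount=3 -> skip
r=36=100100 popcount=2 -> skip
r=37=100101 popcount=3 -> skip
r=38=100110 popcount=3 -> skip
r=39=100111 popcount=4 -> skip
r=40=101000 popcount=2 -> skip
r=41=101001 popcount=3 -> skip
r=42=101010 popcount=3 -> skip
r=43=101011 popcount=4 -> skip
r=44=101100 popcount=3 -> skip
r=45=101101 popcount=4 -> skip
r=46=101110 popcount=4 -> skip
r=47=101111 popcount=5 -> KEEP
r=48=110000 popcount=2 -> skip
r=49=110001 popcount=3 -> skip
r=50=110010 popcount=3 -> skip
r=51=110011 popcount=4 -> skip
r=52=110100 popcount=3 -> skip
r=53=110101 popcount=4 -> skip
r=54=110110 popcount=4 -> skip
r=55=110111 popcount=5 -> KEEP
r=56=111000 popcount=3 -> skip
r=57=111001 popcount=4 -> skip
r=58=111010 popcount=4 -> skip
Kept rows: 47 55

Answer: 47 55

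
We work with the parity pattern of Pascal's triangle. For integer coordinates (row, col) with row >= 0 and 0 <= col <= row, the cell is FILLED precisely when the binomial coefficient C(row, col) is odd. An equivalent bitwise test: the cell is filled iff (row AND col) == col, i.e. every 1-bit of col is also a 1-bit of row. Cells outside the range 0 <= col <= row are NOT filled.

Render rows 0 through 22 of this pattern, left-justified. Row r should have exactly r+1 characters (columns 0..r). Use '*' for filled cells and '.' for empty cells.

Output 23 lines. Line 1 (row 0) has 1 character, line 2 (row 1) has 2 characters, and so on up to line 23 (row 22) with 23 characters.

Answer: *
**
*.*
****
*...*
**..**
*.*.*.*
********
*.......*
**......**
*.*.....*.*
****....****
*...*...*...*
**..**..**..**
*.*.*.*.*.*.*.*
****************
*...............*
**..............**
*.*.............*.*
****............****
*...*...........*...*
**..**..........**..**
*.*.*.*.........*.*.*.*

Derivation:
r0=0: *
r1=1: **
r2=10: *.*
r3=11: ****
r4=100: *...*
r5=101: **..**
r6=110: *.*.*.*
r7=111: ********
r8=1000: *.......*
r9=1001: **......**
r10=1010: *.*.....*.*
r11=1011: ****....****
r12=1100: *...*...*...*
r13=1101: **..**..**..**
r14=1110: *.*.*.*.*.*.*.*
r15=1111: ****************
r16=10000: *...............*
r17=10001: **..............**
r18=10010: *.*.............*.*
r19=10011: ****............****
r20=10100: *...*...........*...*
r21=10101: **..**..........**..**
r22=10110: *.*.*.*.........*.*.*.*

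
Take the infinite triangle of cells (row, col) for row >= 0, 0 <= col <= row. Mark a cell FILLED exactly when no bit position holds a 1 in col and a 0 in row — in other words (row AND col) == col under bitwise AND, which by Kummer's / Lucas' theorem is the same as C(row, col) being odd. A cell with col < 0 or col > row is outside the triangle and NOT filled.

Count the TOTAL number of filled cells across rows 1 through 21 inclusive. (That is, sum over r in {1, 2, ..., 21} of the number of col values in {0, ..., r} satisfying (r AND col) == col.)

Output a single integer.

Answer: 110

Derivation:
r1=1 pc1: +2 =2
r2=10 pc1: +2 =4
r3=11 pc2: +4 =8
r4=100 pc1: +2 =10
r5=101 pc2: +4 =14
r6=110 pc2: +4 =18
r7=111 pc3: +8 =26
r8=1000 pc1: +2 =28
r9=1001 pc2: +4 =32
r10=1010 pc2: +4 =36
r11=1011 pc3: +8 =44
r12=1100 pc2: +4 =48
r13=1101 pc3: +8 =56
r14=1110 pc3: +8 =64
r15=1111 pc4: +16 =80
r16=10000 pc1: +2 =82
r17=10001 pc2: +4 =86
r18=10010 pc2: +4 =90
r19=10011 pc3: +8 =98
r20=10100 pc2: +4 =102
r21=10101 pc3: +8 =110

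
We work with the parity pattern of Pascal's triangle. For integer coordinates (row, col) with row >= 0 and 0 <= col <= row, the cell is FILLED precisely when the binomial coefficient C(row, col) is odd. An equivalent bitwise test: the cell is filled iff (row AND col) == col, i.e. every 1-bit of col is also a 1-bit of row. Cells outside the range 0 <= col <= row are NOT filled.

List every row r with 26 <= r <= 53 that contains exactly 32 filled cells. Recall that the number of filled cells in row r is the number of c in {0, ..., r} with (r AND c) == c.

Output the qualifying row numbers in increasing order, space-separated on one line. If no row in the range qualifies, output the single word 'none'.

Row r has 2^popcount(r) filled cells, so we need popcount(r) = log2(32) = 5.
Scan r = 26..53 and keep those with exactly 5 one-bits:
r=26=11010 popcount=3 -> skip
r=27=11011 popcount=4 -> skip
r=28=11100 popcount=3 -> skip
r=29=11101 popcount=4 -> skip
r=30=11110 popcount=4 -> skip
r=31=11111 popcount=5 -> KEEP
r=32=100000 popcount=1 -> skip
r=33=100001 popcount=2 -> skip
r=34=100010 popcount=2 -> skip
r=35=100011 popcount=3 -> skip
r=36=100100 popcount=2 -> skip
r=37=100101 popcount=3 -> skip
r=38=100110 popcount=3 -> skip
r=39=100111 popcount=4 -> skip
r=40=101000 popcount=2 -> skip
r=41=101001 popcount=3 -> skip
r=42=101010 popcount=3 -> skip
r=43=101011 popcount=4 -> skip
r=44=101100 popcount=3 -> skip
r=45=101101 popcount=4 -> skip
r=46=101110 popcount=4 -> skip
r=47=101111 popcount=5 -> KEEP
r=48=110000 popcount=2 -> skip
r=49=110001 popcount=3 -> skip
r=50=110010 popcount=3 -> skip
r=51=110011 popcount=4 -> skip
r=52=110100 popcount=3 -> skip
r=53=110101 popcount=4 -> skip
Kept rows: 31 47

Answer: 31 47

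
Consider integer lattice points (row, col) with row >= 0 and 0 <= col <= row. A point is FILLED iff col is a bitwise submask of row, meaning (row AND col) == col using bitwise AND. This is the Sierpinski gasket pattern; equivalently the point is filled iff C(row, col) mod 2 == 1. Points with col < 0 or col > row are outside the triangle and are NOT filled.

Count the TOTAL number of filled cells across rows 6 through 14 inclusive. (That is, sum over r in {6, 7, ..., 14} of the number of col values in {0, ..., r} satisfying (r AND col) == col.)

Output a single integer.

r6=110 pc2: +4 =4
r7=111 pc3: +8 =12
r8=1000 pc1: +2 =14
r9=1001 pc2: +4 =18
r10=1010 pc2: +4 =22
r11=1011 pc3: +8 =30
r12=1100 pc2: +4 =34
r13=1101 pc3: +8 =42
r14=1110 pc3: +8 =50

Answer: 50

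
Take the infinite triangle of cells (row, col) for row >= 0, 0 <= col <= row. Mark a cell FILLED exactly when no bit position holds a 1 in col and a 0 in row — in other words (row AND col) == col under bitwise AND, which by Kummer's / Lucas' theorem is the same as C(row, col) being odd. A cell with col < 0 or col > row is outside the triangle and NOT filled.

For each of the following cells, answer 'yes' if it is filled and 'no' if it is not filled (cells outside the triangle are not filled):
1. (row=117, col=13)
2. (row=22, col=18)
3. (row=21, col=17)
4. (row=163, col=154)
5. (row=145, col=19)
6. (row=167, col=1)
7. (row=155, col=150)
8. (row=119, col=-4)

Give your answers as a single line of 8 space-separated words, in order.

Answer: no yes yes no no yes no no

Derivation:
(117,13): row=0b1110101, col=0b1101, row AND col = 0b101 = 5; 5 != 13 -> empty
(22,18): row=0b10110, col=0b10010, row AND col = 0b10010 = 18; 18 == 18 -> filled
(21,17): row=0b10101, col=0b10001, row AND col = 0b10001 = 17; 17 == 17 -> filled
(163,154): row=0b10100011, col=0b10011010, row AND col = 0b10000010 = 130; 130 != 154 -> empty
(145,19): row=0b10010001, col=0b10011, row AND col = 0b10001 = 17; 17 != 19 -> empty
(167,1): row=0b10100111, col=0b1, row AND col = 0b1 = 1; 1 == 1 -> filled
(155,150): row=0b10011011, col=0b10010110, row AND col = 0b10010010 = 146; 146 != 150 -> empty
(119,-4): col outside [0, 119] -> not filled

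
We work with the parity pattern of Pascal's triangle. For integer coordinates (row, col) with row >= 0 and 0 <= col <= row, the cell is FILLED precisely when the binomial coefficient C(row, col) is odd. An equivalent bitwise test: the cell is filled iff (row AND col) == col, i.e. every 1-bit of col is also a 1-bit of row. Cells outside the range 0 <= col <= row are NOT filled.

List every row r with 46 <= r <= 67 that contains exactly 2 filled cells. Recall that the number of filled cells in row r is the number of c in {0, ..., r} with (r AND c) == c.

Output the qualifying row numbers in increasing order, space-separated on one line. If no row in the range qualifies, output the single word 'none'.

Row r has 2^popcount(r) filled cells, so we need popcount(r) = log2(2) = 1.
Scan r = 46..67 and keep those with exactly 1 one-bits:
r=46=101110 popcount=4 -> skip
r=47=101111 popcount=5 -> skip
r=48=110000 popcount=2 -> skip
r=49=110001 popcount=3 -> skip
r=50=110010 popcount=3 -> skip
r=51=110011 popcount=4 -> skip
r=52=110100 popcount=3 -> skip
r=53=110101 popcount=4 -> skip
r=54=110110 popcount=4 -> skip
r=55=110111 popcount=5 -> skip
r=56=111000 popcount=3 -> skip
r=57=111001 popcount=4 -> skip
r=58=111010 popcount=4 -> skip
r=59=111011 popcount=5 -> skip
r=60=111100 popcount=4 -> skip
r=61=111101 popcount=5 -> skip
r=62=111110 popcount=5 -> skip
r=63=111111 popcount=6 -> skip
r=64=1000000 popcount=1 -> KEEP
r=65=1000001 popcount=2 -> skip
r=66=1000010 popcount=2 -> skip
r=67=1000011 popcount=3 -> skip
Kept rows: 64

Answer: 64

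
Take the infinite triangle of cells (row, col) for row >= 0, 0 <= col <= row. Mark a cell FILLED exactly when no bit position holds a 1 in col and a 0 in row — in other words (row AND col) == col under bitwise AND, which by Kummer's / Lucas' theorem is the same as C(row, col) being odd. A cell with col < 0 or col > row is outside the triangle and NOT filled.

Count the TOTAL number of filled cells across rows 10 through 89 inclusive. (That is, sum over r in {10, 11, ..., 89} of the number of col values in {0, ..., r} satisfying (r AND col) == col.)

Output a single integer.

r10=1010 pc2: +4 =4
r11=1011 pc3: +8 =12
r12=1100 pc2: +4 =16
r13=1101 pc3: +8 =24
r14=1110 pc3: +8 =32
r15=1111 pc4: +16 =48
r16=10000 pc1: +2 =50
r17=10001 pc2: +4 =54
r18=10010 pc2: +4 =58
r19=10011 pc3: +8 =66
r20=10100 pc2: +4 =70
r21=10101 pc3: +8 =78
r22=10110 pc3: +8 =86
r23=10111 pc4: +16 =102
r24=11000 pc2: +4 =106
r25=11001 pc3: +8 =114
r26=11010 pc3: +8 =122
r27=11011 pc4: +16 =138
r28=11100 pc3: +8 =146
r29=11101 pc4: +16 =162
r30=11110 pc4: +16 =178
r31=11111 pc5: +32 =210
r32=100000 pc1: +2 =212
r33=100001 pc2: +4 =216
r34=100010 pc2: +4 =220
r35=100011 pc3: +8 =228
r36=100100 pc2: +4 =232
r37=100101 pc3: +8 =240
r38=100110 pc3: +8 =248
r39=100111 pc4: +16 =264
r40=101000 pc2: +4 =268
r41=101001 pc3: +8 =276
r42=101010 pc3: +8 =284
r43=101011 pc4: +16 =300
r44=101100 pc3: +8 =308
r45=101101 pc4: +16 =324
r46=101110 pc4: +16 =340
r47=101111 pc5: +32 =372
r48=110000 pc2: +4 =376
r49=110001 pc3: +8 =384
r50=110010 pc3: +8 =392
r51=110011 pc4: +16 =408
r52=110100 pc3: +8 =416
r53=110101 pc4: +16 =432
r54=110110 pc4: +16 =448
r55=110111 pc5: +32 =480
r56=111000 pc3: +8 =488
r57=111001 pc4: +16 =504
r58=111010 pc4: +16 =520
r59=111011 pc5: +32 =552
r60=111100 pc4: +16 =568
r61=111101 pc5: +32 =600
r62=111110 pc5: +32 =632
r63=111111 pc6: +64 =696
r64=1000000 pc1: +2 =698
r65=1000001 pc2: +4 =702
r66=1000010 pc2: +4 =706
r67=1000011 pc3: +8 =714
r68=1000100 pc2: +4 =718
r69=1000101 pc3: +8 =726
r70=1000110 pc3: +8 =734
r71=1000111 pc4: +16 =750
r72=1001000 pc2: +4 =754
r73=1001001 pc3: +8 =762
r74=1001010 pc3: +8 =770
r75=1001011 pc4: +16 =786
r76=1001100 pc3: +8 =794
r77=1001101 pc4: +16 =810
r78=1001110 pc4: +16 =826
r79=1001111 pc5: +32 =858
r80=1010000 pc2: +4 =862
r81=1010001 pc3: +8 =870
r82=1010010 pc3: +8 =878
r83=1010011 pc4: +16 =894
r84=1010100 pc3: +8 =902
r85=1010101 pc4: +16 =918
r86=1010110 pc4: +16 =934
r87=1010111 pc5: +32 =966
r88=1011000 pc3: +8 =974
r89=1011001 pc4: +16 =990

Answer: 990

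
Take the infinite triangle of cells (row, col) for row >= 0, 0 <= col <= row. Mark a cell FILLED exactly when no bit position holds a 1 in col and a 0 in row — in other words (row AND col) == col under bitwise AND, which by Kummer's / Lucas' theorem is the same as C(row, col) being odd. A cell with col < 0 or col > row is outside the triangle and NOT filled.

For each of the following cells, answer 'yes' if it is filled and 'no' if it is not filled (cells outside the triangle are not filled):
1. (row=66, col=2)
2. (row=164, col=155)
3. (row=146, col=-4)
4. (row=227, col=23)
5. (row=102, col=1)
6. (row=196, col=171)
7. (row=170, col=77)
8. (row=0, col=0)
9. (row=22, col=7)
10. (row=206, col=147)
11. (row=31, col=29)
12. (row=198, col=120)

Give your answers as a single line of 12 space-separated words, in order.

(66,2): row=0b1000010, col=0b10, row AND col = 0b10 = 2; 2 == 2 -> filled
(164,155): row=0b10100100, col=0b10011011, row AND col = 0b10000000 = 128; 128 != 155 -> empty
(146,-4): col outside [0, 146] -> not filled
(227,23): row=0b11100011, col=0b10111, row AND col = 0b11 = 3; 3 != 23 -> empty
(102,1): row=0b1100110, col=0b1, row AND col = 0b0 = 0; 0 != 1 -> empty
(196,171): row=0b11000100, col=0b10101011, row AND col = 0b10000000 = 128; 128 != 171 -> empty
(170,77): row=0b10101010, col=0b1001101, row AND col = 0b1000 = 8; 8 != 77 -> empty
(0,0): row=0b0, col=0b0, row AND col = 0b0 = 0; 0 == 0 -> filled
(22,7): row=0b10110, col=0b111, row AND col = 0b110 = 6; 6 != 7 -> empty
(206,147): row=0b11001110, col=0b10010011, row AND col = 0b10000010 = 130; 130 != 147 -> empty
(31,29): row=0b11111, col=0b11101, row AND col = 0b11101 = 29; 29 == 29 -> filled
(198,120): row=0b11000110, col=0b1111000, row AND col = 0b1000000 = 64; 64 != 120 -> empty

Answer: yes no no no no no no yes no no yes no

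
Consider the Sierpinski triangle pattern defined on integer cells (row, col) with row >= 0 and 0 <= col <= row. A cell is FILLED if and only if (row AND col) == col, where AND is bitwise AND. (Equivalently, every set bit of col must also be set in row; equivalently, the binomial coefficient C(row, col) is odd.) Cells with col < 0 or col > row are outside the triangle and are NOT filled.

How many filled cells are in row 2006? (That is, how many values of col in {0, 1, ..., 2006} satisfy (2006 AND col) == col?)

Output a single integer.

2006 in binary = 11111010110
popcount(2006) = number of 1-bits in 11111010110 = 8
A col c satisfies (2006 AND c) == c iff every set bit of c is also set in 2006; each of the 8 set bits of 2006 can independently be on or off in c.
count = 2^8 = 256

Answer: 256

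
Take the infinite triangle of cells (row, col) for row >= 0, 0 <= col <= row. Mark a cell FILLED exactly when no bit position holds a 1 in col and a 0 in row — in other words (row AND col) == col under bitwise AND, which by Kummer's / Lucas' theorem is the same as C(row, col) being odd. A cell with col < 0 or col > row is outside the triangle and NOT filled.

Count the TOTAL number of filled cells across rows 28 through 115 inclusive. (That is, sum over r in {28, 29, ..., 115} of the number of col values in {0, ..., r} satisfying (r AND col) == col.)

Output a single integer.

r28=11100 pc3: +8 =8
r29=11101 pc4: +16 =24
r30=11110 pc4: +16 =40
r31=11111 pc5: +32 =72
r32=100000 pc1: +2 =74
r33=100001 pc2: +4 =78
r34=100010 pc2: +4 =82
r35=100011 pc3: +8 =90
r36=100100 pc2: +4 =94
r37=100101 pc3: +8 =102
r38=100110 pc3: +8 =110
r39=100111 pc4: +16 =126
r40=101000 pc2: +4 =130
r41=101001 pc3: +8 =138
r42=101010 pc3: +8 =146
r43=101011 pc4: +16 =162
r44=101100 pc3: +8 =170
r45=101101 pc4: +16 =186
r46=101110 pc4: +16 =202
r47=101111 pc5: +32 =234
r48=110000 pc2: +4 =238
r49=110001 pc3: +8 =246
r50=110010 pc3: +8 =254
r51=110011 pc4: +16 =270
r52=110100 pc3: +8 =278
r53=110101 pc4: +16 =294
r54=110110 pc4: +16 =310
r55=110111 pc5: +32 =342
r56=111000 pc3: +8 =350
r57=111001 pc4: +16 =366
r58=111010 pc4: +16 =382
r59=111011 pc5: +32 =414
r60=111100 pc4: +16 =430
r61=111101 pc5: +32 =462
r62=111110 pc5: +32 =494
r63=111111 pc6: +64 =558
r64=1000000 pc1: +2 =560
r65=1000001 pc2: +4 =564
r66=1000010 pc2: +4 =568
r67=1000011 pc3: +8 =576
r68=1000100 pc2: +4 =580
r69=1000101 pc3: +8 =588
r70=1000110 pc3: +8 =596
r71=1000111 pc4: +16 =612
r72=1001000 pc2: +4 =616
r73=1001001 pc3: +8 =624
r74=1001010 pc3: +8 =632
r75=1001011 pc4: +16 =648
r76=1001100 pc3: +8 =656
r77=1001101 pc4: +16 =672
r78=1001110 pc4: +16 =688
r79=1001111 pc5: +32 =720
r80=1010000 pc2: +4 =724
r81=1010001 pc3: +8 =732
r82=1010010 pc3: +8 =740
r83=1010011 pc4: +16 =756
r84=1010100 pc3: +8 =764
r85=1010101 pc4: +16 =780
r86=1010110 pc4: +16 =796
r87=1010111 pc5: +32 =828
r88=1011000 pc3: +8 =836
r89=1011001 pc4: +16 =852
r90=1011010 pc4: +16 =868
r91=1011011 pc5: +32 =900
r92=1011100 pc4: +16 =916
r93=1011101 pc5: +32 =948
r94=1011110 pc5: +32 =980
r95=1011111 pc6: +64 =1044
r96=1100000 pc2: +4 =1048
r97=1100001 pc3: +8 =1056
r98=1100010 pc3: +8 =1064
r99=1100011 pc4: +16 =1080
r100=1100100 pc3: +8 =1088
r101=1100101 pc4: +16 =1104
r102=1100110 pc4: +16 =1120
r103=1100111 pc5: +32 =1152
r104=1101000 pc3: +8 =1160
r105=1101001 pc4: +16 =1176
r106=1101010 pc4: +16 =1192
r107=1101011 pc5: +32 =1224
r108=1101100 pc4: +16 =1240
r109=1101101 pc5: +32 =1272
r110=1101110 pc5: +32 =1304
r111=1101111 pc6: +64 =1368
r112=1110000 pc3: +8 =1376
r113=1110001 pc4: +16 =1392
r114=1110010 pc4: +16 =1408
r115=1110011 pc5: +32 =1440

Answer: 1440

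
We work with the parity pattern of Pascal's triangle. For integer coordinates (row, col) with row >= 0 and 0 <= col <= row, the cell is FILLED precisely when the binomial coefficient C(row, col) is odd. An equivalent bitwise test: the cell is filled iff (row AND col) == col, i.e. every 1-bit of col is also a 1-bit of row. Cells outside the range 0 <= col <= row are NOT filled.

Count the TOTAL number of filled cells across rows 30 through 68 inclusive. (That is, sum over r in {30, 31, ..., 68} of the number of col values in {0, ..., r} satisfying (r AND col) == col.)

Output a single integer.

r30=11110 pc4: +16 =16
r31=11111 pc5: +32 =48
r32=100000 pc1: +2 =50
r33=100001 pc2: +4 =54
r34=100010 pc2: +4 =58
r35=100011 pc3: +8 =66
r36=100100 pc2: +4 =70
r37=100101 pc3: +8 =78
r38=100110 pc3: +8 =86
r39=100111 pc4: +16 =102
r40=101000 pc2: +4 =106
r41=101001 pc3: +8 =114
r42=101010 pc3: +8 =122
r43=101011 pc4: +16 =138
r44=101100 pc3: +8 =146
r45=101101 pc4: +16 =162
r46=101110 pc4: +16 =178
r47=101111 pc5: +32 =210
r48=110000 pc2: +4 =214
r49=110001 pc3: +8 =222
r50=110010 pc3: +8 =230
r51=110011 pc4: +16 =246
r52=110100 pc3: +8 =254
r53=110101 pc4: +16 =270
r54=110110 pc4: +16 =286
r55=110111 pc5: +32 =318
r56=111000 pc3: +8 =326
r57=111001 pc4: +16 =342
r58=111010 pc4: +16 =358
r59=111011 pc5: +32 =390
r60=111100 pc4: +16 =406
r61=111101 pc5: +32 =438
r62=111110 pc5: +32 =470
r63=111111 pc6: +64 =534
r64=1000000 pc1: +2 =536
r65=1000001 pc2: +4 =540
r66=1000010 pc2: +4 =544
r67=1000011 pc3: +8 =552
r68=1000100 pc2: +4 =556

Answer: 556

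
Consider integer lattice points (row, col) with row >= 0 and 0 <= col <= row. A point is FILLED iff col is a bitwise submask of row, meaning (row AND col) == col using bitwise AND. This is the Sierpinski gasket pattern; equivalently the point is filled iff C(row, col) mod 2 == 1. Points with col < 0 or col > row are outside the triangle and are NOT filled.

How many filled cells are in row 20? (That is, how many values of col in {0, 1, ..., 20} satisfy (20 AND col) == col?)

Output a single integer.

20 in binary = 10100
popcount(20) = number of 1-bits in 10100 = 2
A col c satisfies (20 AND c) == c iff every set bit of c is also set in 20; each of the 2 set bits of 20 can independently be on or off in c.
count = 2^2 = 4

Answer: 4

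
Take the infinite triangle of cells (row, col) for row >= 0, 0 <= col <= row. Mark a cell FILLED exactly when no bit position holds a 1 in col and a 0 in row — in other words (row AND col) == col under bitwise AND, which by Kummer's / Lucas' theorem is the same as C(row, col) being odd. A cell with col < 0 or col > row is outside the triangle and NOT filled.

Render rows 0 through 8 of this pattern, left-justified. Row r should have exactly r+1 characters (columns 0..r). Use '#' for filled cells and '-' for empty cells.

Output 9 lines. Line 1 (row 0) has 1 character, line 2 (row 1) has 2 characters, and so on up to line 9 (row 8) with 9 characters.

r0=0: #
r1=1: ##
r2=10: #-#
r3=11: ####
r4=100: #---#
r5=101: ##--##
r6=110: #-#-#-#
r7=111: ########
r8=1000: #-------#

Answer: #
##
#-#
####
#---#
##--##
#-#-#-#
########
#-------#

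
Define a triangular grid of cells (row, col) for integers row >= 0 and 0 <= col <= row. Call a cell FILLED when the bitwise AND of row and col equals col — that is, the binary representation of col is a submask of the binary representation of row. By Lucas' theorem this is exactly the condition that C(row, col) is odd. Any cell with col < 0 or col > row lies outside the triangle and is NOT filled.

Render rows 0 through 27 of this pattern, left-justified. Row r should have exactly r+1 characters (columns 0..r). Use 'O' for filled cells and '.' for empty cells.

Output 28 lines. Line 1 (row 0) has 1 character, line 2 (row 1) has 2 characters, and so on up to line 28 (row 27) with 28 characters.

Answer: O
OO
O.O
OOOO
O...O
OO..OO
O.O.O.O
OOOOOOOO
O.......O
OO......OO
O.O.....O.O
OOOO....OOOO
O...O...O...O
OO..OO..OO..OO
O.O.O.O.O.O.O.O
OOOOOOOOOOOOOOOO
O...............O
OO..............OO
O.O.............O.O
OOOO............OOOO
O...O...........O...O
OO..OO..........OO..OO
O.O.O.O.........O.O.O.O
OOOOOOOO........OOOOOOOO
O.......O.......O.......O
OO......OO......OO......OO
O.O.....O.O.....O.O.....O.O
OOOO....OOOO....OOOO....OOOO

Derivation:
r0=0: O
r1=1: OO
r2=10: O.O
r3=11: OOOO
r4=100: O...O
r5=101: OO..OO
r6=110: O.O.O.O
r7=111: OOOOOOOO
r8=1000: O.......O
r9=1001: OO......OO
r10=1010: O.O.....O.O
r11=1011: OOOO....OOOO
r12=1100: O...O...O...O
r13=1101: OO..OO..OO..OO
r14=1110: O.O.O.O.O.O.O.O
r15=1111: OOOOOOOOOOOOOOOO
r16=10000: O...............O
r17=10001: OO..............OO
r18=10010: O.O.............O.O
r19=10011: OOOO............OOOO
r20=10100: O...O...........O...O
r21=10101: OO..OO..........OO..OO
r22=10110: O.O.O.O.........O.O.O.O
r23=10111: OOOOOOOO........OOOOOOOO
r24=11000: O.......O.......O.......O
r25=11001: OO......OO......OO......OO
r26=11010: O.O.....O.O.....O.O.....O.O
r27=11011: OOOO....OOOO....OOOO....OOOO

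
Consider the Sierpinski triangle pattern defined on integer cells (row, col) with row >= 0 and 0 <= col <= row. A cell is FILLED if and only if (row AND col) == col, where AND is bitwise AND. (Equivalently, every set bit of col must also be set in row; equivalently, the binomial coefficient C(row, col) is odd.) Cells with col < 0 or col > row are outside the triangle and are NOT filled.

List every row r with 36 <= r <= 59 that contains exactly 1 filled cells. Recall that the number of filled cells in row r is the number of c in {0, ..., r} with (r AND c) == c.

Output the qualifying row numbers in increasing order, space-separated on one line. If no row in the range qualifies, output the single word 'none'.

Row r has 2^popcount(r) filled cells, so we need popcount(r) = log2(1) = 0.
Scan r = 36..59 and keep those with exactly 0 one-bits:
r=36=100100 popcount=2 -> skip
r=37=100101 popcount=3 -> skip
r=38=100110 popcount=3 -> skip
r=39=100111 popcount=4 -> skip
r=40=101000 popcount=2 -> skip
r=41=101001 popcount=3 -> skip
r=42=101010 popcount=3 -> skip
r=43=101011 popcount=4 -> skip
r=44=101100 popcount=3 -> skip
r=45=101101 popcount=4 -> skip
r=46=101110 popcount=4 -> skip
r=47=101111 popcount=5 -> skip
r=48=110000 popcount=2 -> skip
r=49=110001 popcount=3 -> skip
r=50=110010 popcount=3 -> skip
r=51=110011 popcount=4 -> skip
r=52=110100 popcount=3 -> skip
r=53=110101 popcount=4 -> skip
r=54=110110 popcount=4 -> skip
r=55=110111 popcount=5 -> skip
r=56=111000 popcount=3 -> skip
r=57=111001 popcount=4 -> skip
r=58=111010 popcount=4 -> skip
r=59=111011 popcount=5 -> skip
Kept rows: none

Answer: none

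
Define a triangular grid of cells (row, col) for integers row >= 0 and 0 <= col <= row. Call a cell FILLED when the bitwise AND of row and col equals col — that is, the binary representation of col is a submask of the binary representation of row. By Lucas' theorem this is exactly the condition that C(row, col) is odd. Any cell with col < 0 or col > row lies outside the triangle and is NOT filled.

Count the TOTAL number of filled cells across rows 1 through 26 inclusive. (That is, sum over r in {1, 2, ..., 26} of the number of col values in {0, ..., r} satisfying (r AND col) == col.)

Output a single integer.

r1=1 pc1: +2 =2
r2=10 pc1: +2 =4
r3=11 pc2: +4 =8
r4=100 pc1: +2 =10
r5=101 pc2: +4 =14
r6=110 pc2: +4 =18
r7=111 pc3: +8 =26
r8=1000 pc1: +2 =28
r9=1001 pc2: +4 =32
r10=1010 pc2: +4 =36
r11=1011 pc3: +8 =44
r12=1100 pc2: +4 =48
r13=1101 pc3: +8 =56
r14=1110 pc3: +8 =64
r15=1111 pc4: +16 =80
r16=10000 pc1: +2 =82
r17=10001 pc2: +4 =86
r18=10010 pc2: +4 =90
r19=10011 pc3: +8 =98
r20=10100 pc2: +4 =102
r21=10101 pc3: +8 =110
r22=10110 pc3: +8 =118
r23=10111 pc4: +16 =134
r24=11000 pc2: +4 =138
r25=11001 pc3: +8 =146
r26=11010 pc3: +8 =154

Answer: 154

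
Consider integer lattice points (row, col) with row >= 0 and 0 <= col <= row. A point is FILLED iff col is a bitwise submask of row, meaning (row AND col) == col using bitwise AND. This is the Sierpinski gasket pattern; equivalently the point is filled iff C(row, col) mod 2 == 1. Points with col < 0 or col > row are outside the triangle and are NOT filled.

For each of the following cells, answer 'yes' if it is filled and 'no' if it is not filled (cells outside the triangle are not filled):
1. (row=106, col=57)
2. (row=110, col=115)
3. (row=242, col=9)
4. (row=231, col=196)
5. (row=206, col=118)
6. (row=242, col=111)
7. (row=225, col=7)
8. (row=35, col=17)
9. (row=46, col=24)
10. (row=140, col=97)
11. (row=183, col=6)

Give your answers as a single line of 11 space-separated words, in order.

(106,57): row=0b1101010, col=0b111001, row AND col = 0b101000 = 40; 40 != 57 -> empty
(110,115): col outside [0, 110] -> not filled
(242,9): row=0b11110010, col=0b1001, row AND col = 0b0 = 0; 0 != 9 -> empty
(231,196): row=0b11100111, col=0b11000100, row AND col = 0b11000100 = 196; 196 == 196 -> filled
(206,118): row=0b11001110, col=0b1110110, row AND col = 0b1000110 = 70; 70 != 118 -> empty
(242,111): row=0b11110010, col=0b1101111, row AND col = 0b1100010 = 98; 98 != 111 -> empty
(225,7): row=0b11100001, col=0b111, row AND col = 0b1 = 1; 1 != 7 -> empty
(35,17): row=0b100011, col=0b10001, row AND col = 0b1 = 1; 1 != 17 -> empty
(46,24): row=0b101110, col=0b11000, row AND col = 0b1000 = 8; 8 != 24 -> empty
(140,97): row=0b10001100, col=0b1100001, row AND col = 0b0 = 0; 0 != 97 -> empty
(183,6): row=0b10110111, col=0b110, row AND col = 0b110 = 6; 6 == 6 -> filled

Answer: no no no yes no no no no no no yes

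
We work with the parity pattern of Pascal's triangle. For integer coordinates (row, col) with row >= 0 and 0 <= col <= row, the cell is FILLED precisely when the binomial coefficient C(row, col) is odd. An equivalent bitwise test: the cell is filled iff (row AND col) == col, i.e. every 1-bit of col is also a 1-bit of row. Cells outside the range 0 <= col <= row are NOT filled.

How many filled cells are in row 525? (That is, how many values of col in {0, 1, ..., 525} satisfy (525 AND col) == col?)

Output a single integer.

Answer: 16

Derivation:
525 in binary = 1000001101
popcount(525) = number of 1-bits in 1000001101 = 4
A col c satisfies (525 AND c) == c iff every set bit of c is also set in 525; each of the 4 set bits of 525 can independently be on or off in c.
count = 2^4 = 16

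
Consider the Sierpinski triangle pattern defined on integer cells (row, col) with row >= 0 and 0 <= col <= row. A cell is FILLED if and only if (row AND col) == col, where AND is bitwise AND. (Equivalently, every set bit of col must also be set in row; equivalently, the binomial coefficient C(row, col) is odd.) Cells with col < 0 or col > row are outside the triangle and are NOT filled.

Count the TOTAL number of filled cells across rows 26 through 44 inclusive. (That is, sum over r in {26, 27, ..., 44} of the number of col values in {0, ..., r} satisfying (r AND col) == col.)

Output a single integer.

r26=11010 pc3: +8 =8
r27=11011 pc4: +16 =24
r28=11100 pc3: +8 =32
r29=11101 pc4: +16 =48
r30=11110 pc4: +16 =64
r31=11111 pc5: +32 =96
r32=100000 pc1: +2 =98
r33=100001 pc2: +4 =102
r34=100010 pc2: +4 =106
r35=100011 pc3: +8 =114
r36=100100 pc2: +4 =118
r37=100101 pc3: +8 =126
r38=100110 pc3: +8 =134
r39=100111 pc4: +16 =150
r40=101000 pc2: +4 =154
r41=101001 pc3: +8 =162
r42=101010 pc3: +8 =170
r43=101011 pc4: +16 =186
r44=101100 pc3: +8 =194

Answer: 194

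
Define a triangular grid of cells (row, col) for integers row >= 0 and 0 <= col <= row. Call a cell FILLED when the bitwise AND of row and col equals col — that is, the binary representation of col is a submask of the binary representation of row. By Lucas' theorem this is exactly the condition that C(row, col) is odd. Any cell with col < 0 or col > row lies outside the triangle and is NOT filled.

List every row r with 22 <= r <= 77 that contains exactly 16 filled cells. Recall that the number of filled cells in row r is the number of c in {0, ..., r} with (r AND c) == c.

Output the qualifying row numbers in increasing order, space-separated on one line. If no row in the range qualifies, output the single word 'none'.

Row r has 2^popcount(r) filled cells, so we need popcount(r) = log2(16) = 4.
Scan r = 22..77 and keep those with exactly 4 one-bits:
r=22=10110 popcount=3 -> skip
r=23=10111 popcount=4 -> KEEP
r=24=11000 popcount=2 -> skip
r=25=11001 popcount=3 -> skip
r=26=11010 popcount=3 -> skip
r=27=11011 popcount=4 -> KEEP
r=28=11100 popcount=3 -> skip
r=29=11101 popcount=4 -> KEEP
r=30=11110 popcount=4 -> KEEP
r=31=11111 popcount=5 -> skip
r=32=100000 popcount=1 -> skip
r=33=100001 popcount=2 -> skip
r=34=100010 popcount=2 -> skip
r=35=100011 popcount=3 -> skip
r=36=100100 popcount=2 -> skip
r=37=100101 popcount=3 -> skip
r=38=100110 popcount=3 -> skip
r=39=100111 popcount=4 -> KEEP
r=40=101000 popcount=2 -> skip
r=41=101001 popcount=3 -> skip
r=42=101010 popcount=3 -> skip
r=43=101011 popcount=4 -> KEEP
r=44=101100 popcount=3 -> skip
r=45=101101 popcount=4 -> KEEP
r=46=101110 popcount=4 -> KEEP
r=47=101111 popcount=5 -> skip
r=48=110000 popcount=2 -> skip
r=49=110001 popcount=3 -> skip
r=50=110010 popcount=3 -> skip
r=51=110011 popcount=4 -> KEEP
r=52=110100 popcount=3 -> skip
r=53=110101 popcount=4 -> KEEP
r=54=110110 popcount=4 -> KEEP
r=55=110111 popcount=5 -> skip
r=56=111000 popcount=3 -> skip
r=57=111001 popcount=4 -> KEEP
r=58=111010 popcount=4 -> KEEP
r=59=111011 popcount=5 -> skip
r=60=111100 popcount=4 -> KEEP
r=61=111101 popcount=5 -> skip
r=62=111110 popcount=5 -> skip
r=63=111111 popcount=6 -> skip
r=64=1000000 popcount=1 -> skip
r=65=1000001 popcount=2 -> skip
r=66=1000010 popcount=2 -> skip
r=67=1000011 popcount=3 -> skip
r=68=1000100 popcount=2 -> skip
r=69=1000101 popcount=3 -> skip
r=70=1000110 popcount=3 -> skip
r=71=1000111 popcount=4 -> KEEP
r=72=1001000 popcount=2 -> skip
r=73=1001001 popcount=3 -> skip
r=74=1001010 popcount=3 -> skip
r=75=1001011 popcount=4 -> KEEP
r=76=1001100 popcount=3 -> skip
r=77=1001101 popcount=4 -> KEEP
Kept rows: 23 27 29 30 39 43 45 46 51 53 54 57 58 60 71 75 77

Answer: 23 27 29 30 39 43 45 46 51 53 54 57 58 60 71 75 77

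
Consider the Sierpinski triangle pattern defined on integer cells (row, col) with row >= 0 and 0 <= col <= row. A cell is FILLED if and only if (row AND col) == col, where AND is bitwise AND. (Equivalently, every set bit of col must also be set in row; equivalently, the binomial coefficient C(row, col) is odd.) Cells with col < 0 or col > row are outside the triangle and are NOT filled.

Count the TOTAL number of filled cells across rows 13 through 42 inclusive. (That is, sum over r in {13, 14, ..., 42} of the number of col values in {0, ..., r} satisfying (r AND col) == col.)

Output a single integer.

Answer: 268

Derivation:
r13=1101 pc3: +8 =8
r14=1110 pc3: +8 =16
r15=1111 pc4: +16 =32
r16=10000 pc1: +2 =34
r17=10001 pc2: +4 =38
r18=10010 pc2: +4 =42
r19=10011 pc3: +8 =50
r20=10100 pc2: +4 =54
r21=10101 pc3: +8 =62
r22=10110 pc3: +8 =70
r23=10111 pc4: +16 =86
r24=11000 pc2: +4 =90
r25=11001 pc3: +8 =98
r26=11010 pc3: +8 =106
r27=11011 pc4: +16 =122
r28=11100 pc3: +8 =130
r29=11101 pc4: +16 =146
r30=11110 pc4: +16 =162
r31=11111 pc5: +32 =194
r32=100000 pc1: +2 =196
r33=100001 pc2: +4 =200
r34=100010 pc2: +4 =204
r35=100011 pc3: +8 =212
r36=100100 pc2: +4 =216
r37=100101 pc3: +8 =224
r38=100110 pc3: +8 =232
r39=100111 pc4: +16 =248
r40=101000 pc2: +4 =252
r41=101001 pc3: +8 =260
r42=101010 pc3: +8 =268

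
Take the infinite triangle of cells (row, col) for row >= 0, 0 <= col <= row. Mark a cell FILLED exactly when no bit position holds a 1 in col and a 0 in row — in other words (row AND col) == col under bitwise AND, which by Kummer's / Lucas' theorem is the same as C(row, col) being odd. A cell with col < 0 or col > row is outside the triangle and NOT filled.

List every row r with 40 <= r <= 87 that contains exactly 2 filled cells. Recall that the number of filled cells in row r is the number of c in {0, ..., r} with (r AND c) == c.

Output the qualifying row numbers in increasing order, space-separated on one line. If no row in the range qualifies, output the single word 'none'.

Answer: 64

Derivation:
Row r has 2^popcount(r) filled cells, so we need popcount(r) = log2(2) = 1.
Scan r = 40..87 and keep those with exactly 1 one-bits:
r=40=101000 popcount=2 -> skip
r=41=101001 popcount=3 -> skip
r=42=101010 popcount=3 -> skip
r=43=101011 popcount=4 -> skip
r=44=101100 popcount=3 -> skip
r=45=101101 popcount=4 -> skip
r=46=101110 popcount=4 -> skip
r=47=101111 popcount=5 -> skip
r=48=110000 popcount=2 -> skip
r=49=110001 popcount=3 -> skip
r=50=110010 popcount=3 -> skip
r=51=110011 popcount=4 -> skip
r=52=110100 popcount=3 -> skip
r=53=110101 popcount=4 -> skip
r=54=110110 popcount=4 -> skip
r=55=110111 popcount=5 -> skip
r=56=111000 popcount=3 -> skip
r=57=111001 popcount=4 -> skip
r=58=111010 popcount=4 -> skip
r=59=111011 popcount=5 -> skip
r=60=111100 popcount=4 -> skip
r=61=111101 popcount=5 -> skip
r=62=111110 popcount=5 -> skip
r=63=111111 popcount=6 -> skip
r=64=1000000 popcount=1 -> KEEP
r=65=1000001 popcount=2 -> skip
r=66=1000010 popcount=2 -> skip
r=67=1000011 popcount=3 -> skip
r=68=1000100 popcount=2 -> skip
r=69=1000101 popcount=3 -> skip
r=70=1000110 popcount=3 -> skip
r=71=1000111 popcount=4 -> skip
r=72=1001000 popcount=2 -> skip
r=73=1001001 popcount=3 -> skip
r=74=1001010 popcount=3 -> skip
r=75=1001011 popcount=4 -> skip
r=76=1001100 popcount=3 -> skip
r=77=1001101 popcount=4 -> skip
r=78=1001110 popcount=4 -> skip
r=79=1001111 popcount=5 -> skip
r=80=1010000 popcount=2 -> skip
r=81=1010001 popcount=3 -> skip
r=82=1010010 popcount=3 -> skip
r=83=1010011 popcount=4 -> skip
r=84=1010100 popcount=3 -> skip
r=85=1010101 popcount=4 -> skip
r=86=1010110 popcount=4 -> skip
r=87=1010111 popcount=5 -> skip
Kept rows: 64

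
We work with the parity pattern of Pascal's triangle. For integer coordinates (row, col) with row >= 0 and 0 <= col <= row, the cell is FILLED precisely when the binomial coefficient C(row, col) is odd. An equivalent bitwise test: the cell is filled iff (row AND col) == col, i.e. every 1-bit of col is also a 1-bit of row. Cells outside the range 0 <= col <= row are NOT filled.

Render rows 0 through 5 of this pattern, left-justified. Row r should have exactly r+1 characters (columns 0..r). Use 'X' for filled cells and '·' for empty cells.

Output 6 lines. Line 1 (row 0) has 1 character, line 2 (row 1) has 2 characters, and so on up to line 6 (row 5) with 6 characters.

r0=0: X
r1=1: XX
r2=10: X·X
r3=11: XXXX
r4=100: X···X
r5=101: XX··XX

Answer: X
XX
X·X
XXXX
X···X
XX··XX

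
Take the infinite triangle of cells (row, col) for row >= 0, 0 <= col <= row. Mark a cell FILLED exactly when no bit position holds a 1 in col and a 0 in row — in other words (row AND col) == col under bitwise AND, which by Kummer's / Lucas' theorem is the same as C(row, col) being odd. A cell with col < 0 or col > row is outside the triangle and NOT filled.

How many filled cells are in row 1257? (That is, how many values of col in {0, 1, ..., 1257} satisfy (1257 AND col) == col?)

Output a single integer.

1257 in binary = 10011101001
popcount(1257) = number of 1-bits in 10011101001 = 6
A col c satisfies (1257 AND c) == c iff every set bit of c is also set in 1257; each of the 6 set bits of 1257 can independently be on or off in c.
count = 2^6 = 64

Answer: 64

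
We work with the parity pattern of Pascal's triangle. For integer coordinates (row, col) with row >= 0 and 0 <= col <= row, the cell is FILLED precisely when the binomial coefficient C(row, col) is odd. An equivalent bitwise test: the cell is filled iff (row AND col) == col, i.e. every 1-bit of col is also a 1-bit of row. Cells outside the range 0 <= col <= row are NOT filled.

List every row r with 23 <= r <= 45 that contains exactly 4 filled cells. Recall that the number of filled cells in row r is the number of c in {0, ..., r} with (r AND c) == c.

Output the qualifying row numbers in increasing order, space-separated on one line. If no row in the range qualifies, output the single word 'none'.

Answer: 24 33 34 36 40

Derivation:
Row r has 2^popcount(r) filled cells, so we need popcount(r) = log2(4) = 2.
Scan r = 23..45 and keep those with exactly 2 one-bits:
r=23=10111 popcount=4 -> skip
r=24=11000 popcount=2 -> KEEP
r=25=11001 popcount=3 -> skip
r=26=11010 popcount=3 -> skip
r=27=11011 popcount=4 -> skip
r=28=11100 popcount=3 -> skip
r=29=11101 popcount=4 -> skip
r=30=11110 popcount=4 -> skip
r=31=11111 popcount=5 -> skip
r=32=100000 popcount=1 -> skip
r=33=100001 popcount=2 -> KEEP
r=34=100010 popcount=2 -> KEEP
r=35=100011 popcount=3 -> skip
r=36=100100 popcount=2 -> KEEP
r=37=100101 popcount=3 -> skip
r=38=100110 popcount=3 -> skip
r=39=100111 popcount=4 -> skip
r=40=101000 popcount=2 -> KEEP
r=41=101001 popcount=3 -> skip
r=42=101010 popcount=3 -> skip
r=43=101011 popcount=4 -> skip
r=44=101100 popcount=3 -> skip
r=45=101101 popcount=4 -> skip
Kept rows: 24 33 34 36 40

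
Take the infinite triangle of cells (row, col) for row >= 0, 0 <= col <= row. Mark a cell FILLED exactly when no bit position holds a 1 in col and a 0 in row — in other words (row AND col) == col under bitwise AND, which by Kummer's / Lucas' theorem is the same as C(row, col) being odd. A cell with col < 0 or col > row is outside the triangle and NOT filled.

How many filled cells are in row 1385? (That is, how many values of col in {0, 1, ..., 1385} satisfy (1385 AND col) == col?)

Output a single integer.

Answer: 64

Derivation:
1385 in binary = 10101101001
popcount(1385) = number of 1-bits in 10101101001 = 6
A col c satisfies (1385 AND c) == c iff every set bit of c is also set in 1385; each of the 6 set bits of 1385 can independently be on or off in c.
count = 2^6 = 64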